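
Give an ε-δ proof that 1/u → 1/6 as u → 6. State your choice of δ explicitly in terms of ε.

Let ε > 0 be given. We seek δ > 0 such that 0 < |u − 6| < δ implies |1/u − (1/6)| < ε.
|1/u − (1/6)| = |6 − u|/(6·|u|) = |u − 6|/(6|u|).
Require δ ≤ 3 so that |u| > 6 − 3 = 3, hence 6|u| > 18.
Then |1/u − (1/6)| < |u − 6|/18, which is < ε when |u − 6| < 18ε.
Take δ = min(3, 18ε). Then 0 < |u − 6| < δ gives both |u − 6| < 3 and |u − 6| < 18ε, so |1/u − (1/6)| < ε.

δ = min(3, 18ε)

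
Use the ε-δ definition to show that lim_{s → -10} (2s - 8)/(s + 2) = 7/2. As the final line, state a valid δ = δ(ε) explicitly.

δ = min(4, (8/3)ε)

Let ε > 0 be given. We want δ > 0 with 0 < |s + 10| < δ ⇒ |(2s - 8)/(s + 2) − (7/2)| < ε.
Combining over a common denominator, (2s - 8)/(s + 2) − (7/2) = [(2s - 8)·(-8) − (-28)·(s + 2)] / [(-8)·(s + 2)] = 12(s + 10) / ((-8)(s + 2)).
So |(2s - 8)/(s + 2) − (7/2)| = 12|s + 10| / (8·|s + 2|).
Require δ ≤ 4, so |s + 2| ≥ |-8| − |s + 10| > 8 − 4 = 4.
Hence |(2s - 8)/(s + 2) − (7/2)| < 12|s + 10|/(8·4) = (3/8)|s + 10|, which is < ε once |s + 10| < (8/3)ε.
Take δ = min(4, (8/3)ε). Then 0 < |s + 10| < δ forces both bounds, so |(2s - 8)/(s + 2) − (7/2)| < ε.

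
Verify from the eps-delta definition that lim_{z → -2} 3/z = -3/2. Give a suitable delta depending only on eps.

delta = min(1, (2/3)eps)

Suppose eps > 0. We seek delta > 0 such that 0 < |z + 2| < delta implies |3/z + 3/2| < eps.
|3/z + 3/2| = 3·|-2 − z|/(2·|z|) = 3|z + 2|/(2|z|).
Restrict delta ≤ 1. Then |z + 2| < 1 gives |z| > 1, so 2|z| > 2.
Then |3/z + 3/2| < 3|z + 2|/2, which is < eps when |z + 2| < (2/3)eps.
Take delta = min(1, (2/3)eps). Then 0 < |z + 2| < delta gives both |z + 2| < 1 and |z + 2| < (2/3)eps, so |3/z + 3/2| < eps.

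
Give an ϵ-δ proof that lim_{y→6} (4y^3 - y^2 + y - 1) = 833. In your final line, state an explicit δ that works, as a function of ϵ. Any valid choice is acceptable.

Fix ϵ > 0. We want δ > 0 such that 0 < |y − 6| < δ implies |(4y^3 - y^2 + y - 1) − 833| < ϵ.
(4y^3 - y^2 + y - 1) − 833 = 4y^3 - y^2 + y - 834 = (y − 6)(4y^2 + 23y + 139).
So |(4y^3 - y^2 + y - 1) − 833| = |y − 6|·|4y^2 + 23y + 139|.
Assume first that |y − 6| < 1, so |y| < 7. Then |4y^2 + 23y + 139| ≤ 4·7^2 + 23·7 + 139 = 496.
Hence |(4y^3 - y^2 + y - 1) − 833| ≤ 496|y − 6| < ϵ provided |y − 6| < ϵ/496.
Choosing δ = min(1, ϵ/496) ensures both conditions, hence |(4y^3 - y^2 + y - 1) − 833| < ϵ.

δ = min(1, ϵ/496)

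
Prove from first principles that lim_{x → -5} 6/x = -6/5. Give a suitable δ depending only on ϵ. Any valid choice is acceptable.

δ = min(5/2, (25/12)ϵ)

Let ϵ > 0 be given. We seek δ > 0 such that 0 < |x + 5| < δ implies |6/x + 6/5| < ϵ.
|6/x + 6/5| = 6·|-5 − x|/(5·|x|) = 6|x + 5|/(5|x|).
Require δ ≤ 5/2 so that |x| > 5 − 5/2 = 5/2, hence 5|x| > 25/2.
Then |6/x + 6/5| < 6|x + 5|/(25/2), which is < ϵ when |x + 5| < (25/12)ϵ.
Take δ = min(5/2, (25/12)ϵ). Then 0 < |x + 5| < δ gives both |x + 5| < 5/2 and |x + 5| < (25/12)ϵ, so |6/x + 6/5| < ϵ.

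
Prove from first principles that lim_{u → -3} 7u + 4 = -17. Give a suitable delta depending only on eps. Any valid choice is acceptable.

delta = eps/7

Fix eps > 0. We need delta > 0 so that 0 < |u + 3| < delta implies |(7u + 4) + 17| < eps.
|(7u + 4) + 17| = |7u + 21| = 7|u + 3|.
Thus it suffices that |u + 3| < eps/7.
Choosing delta = eps/7 gives |(7u + 4) + 17| = 7|u + 3| < eps whenever |u + 3| < delta.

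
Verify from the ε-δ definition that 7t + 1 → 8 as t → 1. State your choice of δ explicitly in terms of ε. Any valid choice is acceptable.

δ = ε/7

Suppose ε > 0. We need δ > 0 so that 0 < |t − 1| < δ implies |(7t + 1) − 8| < ε.
Since (7t + 1) − 8 = 7(t − 1), we have |(7t + 1) − 8| = 7|t − 1|.
Thus it suffices that |t − 1| < ε/7.
Take δ = ε/7. If 0 < |t − 1| < δ then |(7t + 1) − 8| = 7|t − 1| < 7·(ε/7) = ε.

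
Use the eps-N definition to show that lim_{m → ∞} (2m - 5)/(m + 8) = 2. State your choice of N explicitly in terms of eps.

N = 21/eps

Let eps > 0. For m ≥ 1, |(2m - 5)/(m + 8) − 2| = |-21|/((m + 8)) = 21/((m + 8)).
Since m + 8 ≥ m for m ≥ 1, this is ≤ 21/(m) = 21/m.
So |(2m - 5)/(m + 8) − 2| < eps whenever m > 21/eps.
Take N = 21/eps. If m > N then |(2m - 5)/(m + 8) − 2| ≤ 21/m < eps.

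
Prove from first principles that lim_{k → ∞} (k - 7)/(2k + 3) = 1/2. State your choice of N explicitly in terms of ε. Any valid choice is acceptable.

Fix ε > 0. For k ≥ 1, |(k - 7)/(2k + 3) − (1/2)| = |-17|/(2(2k + 3)) = 17/(2(2k + 3)).
Since 2k + 3 ≥ 2k for k ≥ 1, this is ≤ 17/(2·2k) = (17/4)/k.
So |(k - 7)/(2k + 3) − (1/2)| < ε whenever k > (17/4)/ε.
Take N = (17/4)/ε. If k > N then |(k - 7)/(2k + 3) − (1/2)| ≤ (17/4)/k < ε.

N = (17/4)/ε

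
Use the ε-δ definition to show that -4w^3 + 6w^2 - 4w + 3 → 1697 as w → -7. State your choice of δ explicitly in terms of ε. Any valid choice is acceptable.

δ = min(1, ε/770)

Let ε > 0. We want δ > 0 such that 0 < |w + 7| < δ implies |(-4w^3 + 6w^2 - 4w + 3) − 1697| < ε.
(-4w^3 + 6w^2 - 4w + 3) − 1697 = -4w^3 + 6w^2 - 4w - 1694 = (w + 7)(-4w^2 + 34w - 242).
So |(-4w^3 + 6w^2 - 4w + 3) − 1697| = |w + 7|·|-4w^2 + 34w - 242|.
Assume first that |w + 7| < 1, so |w| < 8. Then |-4w^2 + 34w - 242| ≤ 4·8^2 + 34·8 + 242 = 770.
Hence |(-4w^3 + 6w^2 - 4w + 3) − 1697| ≤ 770|w + 7| < ε provided |w + 7| < ε/770.
Choosing δ = min(1, ε/770) ensures both conditions, hence |(-4w^3 + 6w^2 - 4w + 3) − 1697| < ε.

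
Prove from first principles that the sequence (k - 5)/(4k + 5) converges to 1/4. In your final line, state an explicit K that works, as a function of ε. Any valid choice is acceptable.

K = (25/16)/ε

Let ε > 0. For k ≥ 1, |(k - 5)/(4k + 5) − (1/4)| = |-25|/(4(4k + 5)) = 25/(4(4k + 5)).
Since 4k + 5 ≥ 4k for k ≥ 1, this is ≤ 25/(4·4k) = (25/16)/k.
So |(k - 5)/(4k + 5) − (1/4)| < ε whenever k > (25/16)/ε.
Take K = (25/16)/ε. If k > K then |(k - 5)/(4k + 5) − (1/4)| ≤ (25/16)/k < ε.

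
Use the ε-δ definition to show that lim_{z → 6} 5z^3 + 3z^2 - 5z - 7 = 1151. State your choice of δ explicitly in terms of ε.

δ = min(1, ε/669)

Suppose ε > 0. We want δ > 0 such that 0 < |z − 6| < δ implies |(5z^3 + 3z^2 - 5z - 7) − 1151| < ε.
(5z^3 + 3z^2 - 5z - 7) − 1151 = 5z^3 + 3z^2 - 5z - 1158 = (z − 6)(5z^2 + 33z + 193).
So |(5z^3 + 3z^2 - 5z - 7) − 1151| = |z − 6|·|5z^2 + 33z + 193|.
Require δ ≤ 1. Then |z − 6| < 1 gives |z| < 7, and by the triangle inequality |5z^2 + 33z + 193| ≤ 5·7^2 + 33·7 + 193 = 669.
Hence |(5z^3 + 3z^2 - 5z - 7) − 1151| ≤ 669|z − 6| < ε provided |z − 6| < ε/669.
Take δ = min(1, ε/669). Then 0 < |z − 6| < δ gives both |z − 6| < 1 and |z − 6| < ε/669, so |(5z^3 + 3z^2 - 5z - 7) − 1151| < ε.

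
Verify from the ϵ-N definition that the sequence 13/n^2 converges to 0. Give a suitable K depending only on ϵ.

Suppose ϵ > 0. For n ≥ 1, |13/n^2 − 0| = 13/n^2.
13/n^2 < ϵ ⇔ n^2 > 13/ϵ ⇔ n > (13/ϵ)^{1/2}.
Take K = (13/ϵ)^{1/2}. Then n > K implies 13/n^2 < ϵ.

K = (13/ϵ)^{1/2}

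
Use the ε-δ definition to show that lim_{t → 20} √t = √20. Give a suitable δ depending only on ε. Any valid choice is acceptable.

δ = min(20, √20·ε)

Let ε > 0 be given. We want δ > 0 such that 0 < |t − 20| < δ implies |√t − √20| < ε.
Multiplying by the conjugate, |√t − √20| = |t − 20|/(√t + √20).
Restrict δ ≤ 20 so that |t − 20| < 20 forces t > 0, and then √t + √20 > √20.
Hence |√t − √20| < |t − 20|/√20, which is < ε once |t − 20| < √20·ε.
Take δ = min(20, √20·ε). If 0 < |t − 20| < δ then t > 0 and |√t − √20| < |t − 20|/√20 < ε.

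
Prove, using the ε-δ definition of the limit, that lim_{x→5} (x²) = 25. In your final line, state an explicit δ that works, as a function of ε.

δ = min(1, ε/11)

Suppose ε > 0. We seek δ > 0 with 0 < |x − 5| < δ ⇒ |x² − 25| < ε.
Factor: x² − 25 = (x − 5)(x + 5), so |x² − 25| = |x − 5|·|x + 5|.
Restrict δ ≤ 1. Then |x − 5| < 1 gives |x| < 6, so by the triangle inequality |x + 5| ≤ 6 + 5 = 11.
Hence |x² − 25| ≤ 11|x − 5|, which is < ε once |x − 5| < ε/11.
Take δ = min(1, ε/11). If 0 < |x − 5| < δ then both bounds hold and |x² − 25| ≤ 11|x − 5| < 11·(ε/11) = ε.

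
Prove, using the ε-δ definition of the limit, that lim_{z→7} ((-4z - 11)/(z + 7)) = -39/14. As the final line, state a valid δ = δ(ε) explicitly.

Suppose ε > 0. We want δ > 0 with 0 < |z − 7| < δ ⇒ |(-4z - 11)/(z + 7) + 39/14| < ε.
Combining over a common denominator, (-4z - 11)/(z + 7) + 39/14 = [(-4z - 11)·14 − (-39)·(z + 7)] / [14·(z + 7)] = -17(z − 7) / (14(z + 7)).
So |(-4z - 11)/(z + 7) + 39/14| = 17|z − 7| / (14·|z + 7|).
Require δ ≤ 7, so |z + 7| ≥ |14| − |z − 7| > 14 − 7 = 7.
Hence |(-4z - 11)/(z + 7) + 39/14| < 17|z − 7|/(14·7) = (17/98)|z − 7|, which is < ε once |z − 7| < (98/17)ε.
Take δ = min(7, (98/17)ε). Then 0 < |z − 7| < δ forces both bounds, so |(-4z - 11)/(z + 7) + 39/14| < ε.

δ = min(7, (98/17)ε)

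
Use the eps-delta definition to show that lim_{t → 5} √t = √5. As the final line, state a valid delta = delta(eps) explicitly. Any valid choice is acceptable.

delta = min(5, √5·eps)

Let eps > 0. We want delta > 0 such that 0 < |t − 5| < delta implies |√t − √5| < eps.
Rationalise: √t − √5 = (t − 5)/(√t + √5), so |√t − √5| = |t − 5|/(√t + √5).
Restrict delta ≤ 5 so that |t − 5| < 5 forces t > 0, and then √t + √5 > √5.
Hence |√t − √5| < |t − 5|/√5, which is < eps once |t − 5| < √5·eps.
Take delta = min(5, √5·eps). If 0 < |t − 5| < delta then t > 0 and |√t − √5| < |t − 5|/√5 < eps.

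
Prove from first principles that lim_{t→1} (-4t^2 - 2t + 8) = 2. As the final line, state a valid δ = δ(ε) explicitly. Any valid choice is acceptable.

Fix ε > 0. We want δ > 0 such that 0 < |t − 1| < δ implies |(-4t^2 - 2t + 8) − 2| < ε.
(-4t^2 - 2t + 8) − 2 = -4t^2 - 2t + 6 = (t − 1)(-4t - 6).
So |(-4t^2 - 2t + 8) − 2| = |t − 1|·|-4t - 6|.
Assume first that |t − 1| < 1, so |t| < 2. Then |-4t - 6| ≤ 4·2 + 6 = 14.
Hence |(-4t^2 - 2t + 8) − 2| ≤ 14|t − 1| < ε provided |t − 1| < ε/14.
Take δ = min(1, ε/14). Then 0 < |t − 1| < δ gives both |t − 1| < 1 and |t − 1| < ε/14, so |(-4t^2 - 2t + 8) − 2| < ε.

δ = min(1, ε/14)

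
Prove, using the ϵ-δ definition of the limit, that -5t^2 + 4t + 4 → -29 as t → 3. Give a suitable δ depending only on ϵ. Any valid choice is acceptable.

Let ϵ > 0 be given. We want δ > 0 such that 0 < |t − 3| < δ implies |(-5t^2 + 4t + 4) + 29| < ϵ.
(-5t^2 + 4t + 4) + 29 = -5t^2 + 4t + 33 = (t − 3)(-5t - 11).
So |(-5t^2 + 4t + 4) + 29| = |t − 3|·|-5t - 11|.
Require δ ≤ 1. Then |t − 3| < 1 gives |t| < 4, and by the triangle inequality |-5t - 11| ≤ 5·4 + 11 = 31.
Hence |(-5t^2 + 4t + 4) + 29| ≤ 31|t − 3| < ϵ provided |t − 3| < ϵ/31.
Take δ = min(1, ϵ/31). Then 0 < |t − 3| < δ gives both |t − 3| < 1 and |t − 3| < ϵ/31, so |(-5t^2 + 4t + 4) + 29| < ϵ.

δ = min(1, ϵ/31)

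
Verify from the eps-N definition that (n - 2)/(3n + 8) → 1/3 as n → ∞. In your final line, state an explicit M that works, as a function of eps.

Let eps > 0. For n ≥ 1, |(n - 2)/(3n + 8) − (1/3)| = |-14|/(3(3n + 8)) = 14/(3(3n + 8)).
Since 3n + 8 ≥ 3n for n ≥ 1, this is ≤ 14/(3·3n) = (14/9)/n.
So |(n - 2)/(3n + 8) − (1/3)| < eps whenever n > (14/9)/eps.
Take M = (14/9)/eps. If n > M then |(n - 2)/(3n + 8) − (1/3)| ≤ (14/9)/n < eps.

M = (14/9)/eps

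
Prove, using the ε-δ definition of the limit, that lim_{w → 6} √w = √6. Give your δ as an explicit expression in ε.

Fix ε > 0. We want δ > 0 such that 0 < |w − 6| < δ implies |√w − √6| < ε.
Rationalise: √w − √6 = (w − 6)/(√w + √6), so |√w − √6| = |w − 6|/(√w + √6).
Restrict δ ≤ 6 so that |w − 6| < 6 forces w > 0, and then √w + √6 > √6.
Hence |√w − √6| < |w − 6|/√6, which is < ε once |w − 6| < √6·ε.
Take δ = min(6, √6·ε). If 0 < |w − 6| < δ then w > 0 and |√w − √6| < |w − 6|/√6 < ε.

δ = min(6, √6·ε)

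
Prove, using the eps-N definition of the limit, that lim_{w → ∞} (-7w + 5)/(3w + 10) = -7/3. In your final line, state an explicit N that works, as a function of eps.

N = (85/9)/eps

Let eps > 0 be given. We seek N > 0 such that w > N implies |(-7w + 5)/(3w + 10) + 7/3| < eps.
(-7w + 5)/(3w + 10) + 7/3 = (3(-7w + 5) − (-7)(3w + 10)) / (3(3w + 10)) = 85/(3(3w + 10)).
For w > 0 we have 3w + 10 > 3w, so |(-7w + 5)/(3w + 10) + 7/3| = 85/(3(3w + 10)) < 85/(3·3w) = (85/9)/w.
Thus |(-7w + 5)/(3w + 10) + 7/3| < eps whenever w > (85/9)/eps.
Take N = (85/9)/eps. If w > N then |(-7w + 5)/(3w + 10) + 7/3| < (85/9)/w < eps.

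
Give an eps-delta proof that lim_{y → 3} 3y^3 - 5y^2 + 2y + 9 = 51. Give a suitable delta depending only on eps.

Suppose eps > 0. We want delta > 0 such that 0 < |y − 3| < delta implies |(3y^3 - 5y^2 + 2y + 9) − 51| < eps.
(3y^3 - 5y^2 + 2y + 9) − 51 = 3y^3 - 5y^2 + 2y - 42 = (y − 3)(3y^2 + 4y + 14).
So |(3y^3 - 5y^2 + 2y + 9) − 51| = |y − 3|·|3y^2 + 4y + 14|.
Assume first that |y − 3| < 1, so |y| < 4. Then |3y^2 + 4y + 14| ≤ 3·4^2 + 4·4 + 14 = 78.
Hence |(3y^3 - 5y^2 + 2y + 9) − 51| ≤ 78|y − 3| < eps provided |y − 3| < eps/78.
Choosing delta = min(1, eps/78) ensures both conditions, hence |(3y^3 - 5y^2 + 2y + 9) − 51| < eps.

delta = min(1, eps/78)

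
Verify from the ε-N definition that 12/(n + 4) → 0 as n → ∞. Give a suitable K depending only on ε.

K = 12/ε

Suppose ε > 0. For n ≥ 1, |12/(n + 4) − 0| = 12/(n + 4) ≤ 12/n.
We need 12/n < ε, i.e. n > 12/ε.
Take K = 12/ε. If n > K then |12/(n + 4)| ≤ 12/n < ε.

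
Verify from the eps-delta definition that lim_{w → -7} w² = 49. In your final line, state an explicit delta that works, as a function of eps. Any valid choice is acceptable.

Suppose eps > 0. We seek delta > 0 with 0 < |w + 7| < delta ⇒ |w² − 49| < eps.
Factor: w² − 49 = (w + 7)(w - 7), so |w² − 49| = |w + 7|·|w - 7|.
Restrict delta ≤ 1. Then |w + 7| < 1 gives |w| < 8, so by the triangle inequality |w - 7| ≤ 8 + 7 = 15.
Hence |w² − 49| ≤ 15|w + 7|, which is < eps once |w + 7| < eps/15.
Take delta = min(1, eps/15). If 0 < |w + 7| < delta then both bounds hold and |w² − 49| ≤ 15|w + 7| < 15·(eps/15) = eps.

delta = min(1, eps/15)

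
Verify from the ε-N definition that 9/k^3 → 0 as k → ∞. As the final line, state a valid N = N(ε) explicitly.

Fix ε > 0. For k ≥ 1, |9/k^3 − 0| = 9/k^3.
9/k^3 < ε ⇔ k^3 > 9/ε ⇔ k > (9/ε)^{1/3}.
Take N = (9/ε)^{1/3}. Then k > N implies 9/k^3 < ε.

N = (9/ε)^{1/3}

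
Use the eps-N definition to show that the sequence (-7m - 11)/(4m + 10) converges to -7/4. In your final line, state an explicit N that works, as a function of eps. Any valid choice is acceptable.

Let eps > 0. For m ≥ 1, |(-7m - 11)/(4m + 10) + 7/4| = |26|/(4(4m + 10)) = 26/(4(4m + 10)).
Since 4m + 10 ≥ 4m for m ≥ 1, this is ≤ 26/(4·4m) = (13/8)/m.
So |(-7m - 11)/(4m + 10) + 7/4| < eps whenever m > (13/8)/eps.
Take N = (13/8)/eps. If m > N then |(-7m - 11)/(4m + 10) + 7/4| ≤ (13/8)/m < eps.

N = (13/8)/eps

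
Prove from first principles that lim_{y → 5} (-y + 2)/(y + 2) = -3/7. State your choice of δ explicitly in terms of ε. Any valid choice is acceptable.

δ = min(7/2, (49/8)ε)

Let ε > 0 be given. We want δ > 0 with 0 < |y − 5| < δ ⇒ |(-y + 2)/(y + 2) + 3/7| < ε.
Combining over a common denominator, (-y + 2)/(y + 2) + 3/7 = [(-y + 2)·7 − (-3)·(y + 2)] / [7·(y + 2)] = -4(y − 5) / (7(y + 2)).
So |(-y + 2)/(y + 2) + 3/7| = 4|y − 5| / (7·|y + 2|).
Restrict δ ≤ 7/2. Then |y − 5| < 7/2 gives |y + 2| = |(y − 5) + 7| ≥ 7 − 7/2 = 7/2.
Hence |(-y + 2)/(y + 2) + 3/7| < 4|y − 5|/(7·(7/2)) = (8/49)|y − 5|, which is < ε once |y − 5| < (49/8)ε.
Take δ = min(7/2, (49/8)ε). Then 0 < |y − 5| < δ forces both bounds, so |(-y + 2)/(y + 2) + 3/7| < ε.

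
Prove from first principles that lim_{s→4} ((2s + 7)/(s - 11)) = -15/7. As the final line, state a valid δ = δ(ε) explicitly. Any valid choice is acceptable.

δ = min(7/2, (49/58)ε)

Let ε > 0 be given. We want δ > 0 with 0 < |s − 4| < δ ⇒ |(2s + 7)/(s - 11) + 15/7| < ε.
Combining over a common denominator, (2s + 7)/(s - 11) + 15/7 = [(2s + 7)·(-7) − 15·(s - 11)] / [(-7)·(s - 11)] = -29(s − 4) / ((-7)(s - 11)).
So |(2s + 7)/(s - 11) + 15/7| = 29|s − 4| / (7·|s − 11|).
Restrict δ ≤ 7/2. Then |s − 4| < 7/2 gives |s − 11| = |(s − 4) + (-7)| ≥ 7 − 7/2 = 7/2.
Hence |(2s + 7)/(s - 11) + 15/7| < 29|s − 4|/(7·(7/2)) = (58/49)|s − 4|, which is < ε once |s − 4| < (49/58)ε.
Take δ = min(7/2, (49/58)ε). Then 0 < |s − 4| < δ forces both bounds, so |(2s + 7)/(s - 11) + 15/7| < ε.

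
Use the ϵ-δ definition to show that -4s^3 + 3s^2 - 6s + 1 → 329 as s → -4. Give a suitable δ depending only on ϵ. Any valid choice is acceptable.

Let ϵ > 0. We want δ > 0 such that 0 < |s + 4| < δ implies |(-4s^3 + 3s^2 - 6s + 1) − 329| < ϵ.
(-4s^3 + 3s^2 - 6s + 1) − 329 = -4s^3 + 3s^2 - 6s - 328 = (s + 4)(-4s^2 + 19s - 82).
So |(-4s^3 + 3s^2 - 6s + 1) − 329| = |s + 4|·|-4s^2 + 19s - 82|.
Assume first that |s + 4| < 1, so |s| < 5. Then |-4s^2 + 19s - 82| ≤ 4·5^2 + 19·5 + 82 = 277.
Hence |(-4s^3 + 3s^2 - 6s + 1) − 329| ≤ 277|s + 4| < ϵ provided |s + 4| < ϵ/277.
Choosing δ = min(1, ϵ/277) ensures both conditions, hence |(-4s^3 + 3s^2 - 6s + 1) − 329| < ϵ.

δ = min(1, ϵ/277)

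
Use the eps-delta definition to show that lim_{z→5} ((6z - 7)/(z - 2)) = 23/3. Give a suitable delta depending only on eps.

delta = min(3/2, (9/10)eps)

Fix eps > 0. We want delta > 0 with 0 < |z − 5| < delta ⇒ |(6z - 7)/(z - 2) − (23/3)| < eps.
Combining over a common denominator, (6z - 7)/(z - 2) − (23/3) = [(6z - 7)·3 − 23·(z - 2)] / [3·(z - 2)] = -5(z − 5) / (3(z - 2)).
So |(6z - 7)/(z - 2) − (23/3)| = 5|z − 5| / (3·|z − 2|).
Restrict delta ≤ 3/2. Then |z − 5| < 3/2 gives |z − 2| = |(z − 5) + 3| ≥ 3 − 3/2 = 3/2.
Hence |(6z - 7)/(z - 2) − (23/3)| < 5|z − 5|/(3·(3/2)) = (10/9)|z − 5|, which is < eps once |z − 5| < (9/10)eps.
Take delta = min(3/2, (9/10)eps). Then 0 < |z − 5| < delta forces both bounds, so |(6z - 7)/(z - 2) − (23/3)| < eps.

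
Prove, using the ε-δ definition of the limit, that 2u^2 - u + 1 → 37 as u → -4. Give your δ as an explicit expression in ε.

Let ε > 0 be given. We want δ > 0 such that 0 < |u + 4| < δ implies |(2u^2 - u + 1) − 37| < ε.
(2u^2 - u + 1) − 37 = 2u^2 - u - 36 = (u + 4)(2u - 9).
So |(2u^2 - u + 1) − 37| = |u + 4|·|2u - 9|.
Assume first that |u + 4| < 2, so |u| < 6. Then |2u - 9| ≤ 2·6 + 9 = 21.
Hence |(2u^2 - u + 1) − 37| ≤ 21|u + 4| < ε provided |u + 4| < ε/21.
Choosing δ = min(2, ε/21) ensures both conditions, hence |(2u^2 - u + 1) − 37| < ε.

δ = min(2, ε/21)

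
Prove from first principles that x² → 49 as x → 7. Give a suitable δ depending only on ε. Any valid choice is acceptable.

δ = min(2, ε/16)

Fix ε > 0. We seek δ > 0 with 0 < |x − 7| < δ ⇒ |x² − 49| < ε.
Factor: x² − 49 = (x − 7)(x + 7), so |x² − 49| = |x − 7|·|x + 7|.
Impose δ ≤ 2 so that |x| < 9; then |x + 7| ≤ 16.
Hence |x² − 49| ≤ 16|x − 7|, which is < ε once |x − 7| < ε/16.
Take δ = min(2, ε/16). If 0 < |x − 7| < δ then both bounds hold and |x² − 49| ≤ 16|x − 7| < 16·(ε/16) = ε.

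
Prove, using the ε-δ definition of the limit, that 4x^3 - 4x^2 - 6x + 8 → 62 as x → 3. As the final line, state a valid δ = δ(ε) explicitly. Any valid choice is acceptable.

Suppose ε > 0. We want δ > 0 such that 0 < |x − 3| < δ implies |(4x^3 - 4x^2 - 6x + 8) − 62| < ε.
(4x^3 - 4x^2 - 6x + 8) − 62 = 4x^3 - 4x^2 - 6x - 54 = (x − 3)(4x^2 + 8x + 18).
So |(4x^3 - 4x^2 - 6x + 8) − 62| = |x − 3|·|4x^2 + 8x + 18|.
Require δ ≤ 2. Then |x − 3| < 2 gives |x| < 5, and by the triangle inequality |4x^2 + 8x + 18| ≤ 4·5^2 + 8·5 + 18 = 158.
Hence |(4x^3 - 4x^2 - 6x + 8) − 62| ≤ 158|x − 3| < ε provided |x − 3| < ε/158.
Choosing δ = min(2, ε/158) ensures both conditions, hence |(4x^3 - 4x^2 - 6x + 8) − 62| < ε.

δ = min(2, ε/158)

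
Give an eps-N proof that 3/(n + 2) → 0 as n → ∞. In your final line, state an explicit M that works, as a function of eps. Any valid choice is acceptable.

M = 3/eps

Let eps > 0 be given. For n ≥ 1, |3/(n + 2) − 0| = 3/(n + 2) ≤ 3/n.
We need 3/n < eps, i.e. n > 3/eps.
Take M = 3/eps. If n > M then |3/(n + 2)| ≤ 3/n < eps.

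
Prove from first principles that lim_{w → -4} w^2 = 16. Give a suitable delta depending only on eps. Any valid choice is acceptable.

Let eps > 0. We seek delta > 0 with 0 < |w + 4| < delta ⇒ |w^2 − 16| < eps.
Factor: w^2 − 16 = (w + 4)(w - 4), so |w^2 − 16| = |w + 4|·|w - 4|.
Impose delta ≤ 1 so that |w| < 5; then |w - 4| ≤ 9.
Hence |w^2 − 16| ≤ 9|w + 4|, which is < eps once |w + 4| < eps/9.
Take delta = min(1, eps/9). If 0 < |w + 4| < delta then both bounds hold and |w^2 − 16| ≤ 9|w + 4| < 9·(eps/9) = eps.

delta = min(1, eps/9)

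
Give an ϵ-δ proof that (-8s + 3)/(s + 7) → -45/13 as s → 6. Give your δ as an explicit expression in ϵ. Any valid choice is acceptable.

Let ϵ > 0. We want δ > 0 with 0 < |s − 6| < δ ⇒ |(-8s + 3)/(s + 7) + 45/13| < ϵ.
Combining over a common denominator, (-8s + 3)/(s + 7) + 45/13 = [(-8s + 3)·13 − (-45)·(s + 7)] / [13·(s + 7)] = -59(s − 6) / (13(s + 7)).
So |(-8s + 3)/(s + 7) + 45/13| = 59|s − 6| / (13·|s + 7|).
Restrict δ ≤ 13/2. Then |s − 6| < 13/2 gives |s + 7| = |(s − 6) + 13| ≥ 13 − 13/2 = 13/2.
Hence |(-8s + 3)/(s + 7) + 45/13| < 59|s − 6|/(13·(13/2)) = (118/169)|s − 6|, which is < ϵ once |s − 6| < (169/118)ϵ.
Take δ = min(13/2, (169/118)ϵ). Then 0 < |s − 6| < δ forces both bounds, so |(-8s + 3)/(s + 7) + 45/13| < ϵ.

δ = min(13/2, (169/118)ϵ)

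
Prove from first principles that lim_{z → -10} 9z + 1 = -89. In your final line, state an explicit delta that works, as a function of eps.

delta = eps/9

Fix eps > 0. We need delta > 0 so that 0 < |z + 10| < delta implies |(9z + 1) + 89| < eps.
Since (9z + 1) + 89 = 9(z + 10), we have |(9z + 1) + 89| = 9|z + 10|.
So 9|z + 10| < eps exactly when |z + 10| < eps/9.
Choosing delta = eps/9 gives |(9z + 1) + 89| = 9|z + 10| < eps whenever |z + 10| < delta.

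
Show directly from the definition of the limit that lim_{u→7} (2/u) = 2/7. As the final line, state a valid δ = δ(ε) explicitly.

Let ε > 0 be given. We seek δ > 0 such that 0 < |u − 7| < δ implies |2/u − (2/7)| < ε.
|2/u − (2/7)| = 2·|7 − u|/(7·|u|) = 2|u − 7|/(7|u|).
Restrict δ ≤ 7/2. Then |u − 7| < 7/2 gives |u| > 7/2, so 7|u| > 49/2.
Then |2/u − (2/7)| < 2|u − 7|/(49/2), which is < ε when |u − 7| < (49/4)ε.
Take δ = min(7/2, (49/4)ε). Then 0 < |u − 7| < δ gives both |u − 7| < 7/2 and |u − 7| < (49/4)ε, so |2/u − (2/7)| < ε.

δ = min(7/2, (49/4)ε)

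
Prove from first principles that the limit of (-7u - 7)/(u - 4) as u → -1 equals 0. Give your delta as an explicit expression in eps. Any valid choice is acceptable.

Let eps > 0 be given. We want delta > 0 with 0 < |u + 1| < delta ⇒ |(-7u - 7)/(u - 4) − 0| < eps.
Combining over a common denominator, (-7u - 7)/(u - 4) − 0 = [(-7u - 7)·(-5) − 0·(u - 4)] / [(-5)·(u - 4)] = 35(u + 1) / ((-5)(u - 4)).
So |(-7u - 7)/(u - 4) − 0| = 35|u + 1| / (5·|u − 4|).
Restrict delta ≤ 5/2. Then |u + 1| < 5/2 gives |u − 4| = |(u + 1) + (-5)| ≥ 5 − 5/2 = 5/2.
Hence |(-7u - 7)/(u - 4) − 0| < 35|u + 1|/(5·(5/2)) = (14/5)|u + 1|, which is < eps once |u + 1| < (5/14)eps.
Take delta = min(5/2, (5/14)eps). Then 0 < |u + 1| < delta forces both bounds, so |(-7u - 7)/(u - 4) − 0| < eps.

delta = min(5/2, (5/14)eps)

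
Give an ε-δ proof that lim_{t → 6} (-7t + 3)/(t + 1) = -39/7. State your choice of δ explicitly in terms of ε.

δ = min(7/2, (49/20)ε)

Let ε > 0 be given. We want δ > 0 with 0 < |t − 6| < δ ⇒ |(-7t + 3)/(t + 1) + 39/7| < ε.
Combining over a common denominator, (-7t + 3)/(t + 1) + 39/7 = [(-7t + 3)·7 − (-39)·(t + 1)] / [7·(t + 1)] = -10(t − 6) / (7(t + 1)).
So |(-7t + 3)/(t + 1) + 39/7| = 10|t − 6| / (7·|t + 1|).
Require δ ≤ 7/2, so |t + 1| ≥ |7| − |t − 6| > 7 − 7/2 = 7/2.
Hence |(-7t + 3)/(t + 1) + 39/7| < 10|t − 6|/(7·(7/2)) = (20/49)|t − 6|, which is < ε once |t − 6| < (49/20)ε.
Take δ = min(7/2, (49/20)ε). Then 0 < |t − 6| < δ forces both bounds, so |(-7t + 3)/(t + 1) + 39/7| < ε.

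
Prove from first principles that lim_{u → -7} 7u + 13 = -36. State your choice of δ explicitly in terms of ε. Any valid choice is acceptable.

Fix ε > 0. We need δ > 0 so that 0 < |u + 7| < δ implies |(7u + 13) + 36| < ε.
|(7u + 13) + 36| = |7u + 49| = 7|u + 7|.
So 7|u + 7| < ε exactly when |u + 7| < ε/7.
Choosing δ = ε/7 gives |(7u + 13) + 36| = 7|u + 7| < ε whenever |u + 7| < δ.

δ = ε/7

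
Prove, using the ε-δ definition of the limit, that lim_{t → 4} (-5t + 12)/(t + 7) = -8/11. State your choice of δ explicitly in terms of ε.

Let ε > 0. We want δ > 0 with 0 < |t − 4| < δ ⇒ |(-5t + 12)/(t + 7) + 8/11| < ε.
Combining over a common denominator, (-5t + 12)/(t + 7) + 8/11 = [(-5t + 12)·11 − (-8)·(t + 7)] / [11·(t + 7)] = -47(t − 4) / (11(t + 7)).
So |(-5t + 12)/(t + 7) + 8/11| = 47|t − 4| / (11·|t + 7|).
Restrict δ ≤ 11/2. Then |t − 4| < 11/2 gives |t + 7| = |(t − 4) + 11| ≥ 11 − 11/2 = 11/2.
Hence |(-5t + 12)/(t + 7) + 8/11| < 47|t − 4|/(11·(11/2)) = (94/121)|t − 4|, which is < ε once |t − 4| < (121/94)ε.
Take δ = min(11/2, (121/94)ε). Then 0 < |t − 4| < δ forces both bounds, so |(-5t + 12)/(t + 7) + 8/11| < ε.

δ = min(11/2, (121/94)ε)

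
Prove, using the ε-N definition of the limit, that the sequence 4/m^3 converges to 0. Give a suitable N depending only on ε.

Let ε > 0. For m ≥ 1, |4/m^3 − 0| = 4/m^3.
4/m^3 < ε ⇔ m^3 > 4/ε ⇔ m > (4/ε)^{1/3}.
Take N = (4/ε)^{1/3}. Then m > N implies 4/m^3 < ε.

N = (4/ε)^{1/3}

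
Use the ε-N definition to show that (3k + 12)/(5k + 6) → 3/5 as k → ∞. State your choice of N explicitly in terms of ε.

N = (42/25)/ε

Suppose ε > 0. For k ≥ 1, |(3k + 12)/(5k + 6) − (3/5)| = |42|/(5(5k + 6)) = 42/(5(5k + 6)).
Since 5k + 6 ≥ 5k for k ≥ 1, this is ≤ 42/(5·5k) = (42/25)/k.
So |(3k + 12)/(5k + 6) − (3/5)| < ε whenever k > (42/25)/ε.
Take N = (42/25)/ε. If k > N then |(3k + 12)/(5k + 6) − (3/5)| ≤ (42/25)/k < ε.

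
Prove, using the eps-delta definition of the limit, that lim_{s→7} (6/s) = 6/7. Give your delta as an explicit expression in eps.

Suppose eps > 0. We seek delta > 0 such that 0 < |s − 7| < delta implies |6/s − (6/7)| < eps.
|6/s − (6/7)| = 6·|7 − s|/(7·|s|) = 6|s − 7|/(7|s|).
Require delta ≤ 7/2 so that |s| > 7 − 7/2 = 7/2, hence 7|s| > 49/2.
Then |6/s − (6/7)| < 6|s − 7|/(49/2), which is < eps when |s − 7| < (49/12)eps.
Take delta = min(7/2, (49/12)eps). Then 0 < |s − 7| < delta gives both |s − 7| < 7/2 and |s − 7| < (49/12)eps, so |6/s − (6/7)| < eps.

delta = min(7/2, (49/12)eps)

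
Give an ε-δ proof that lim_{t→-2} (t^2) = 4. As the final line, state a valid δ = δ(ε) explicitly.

δ = min(2, ε/6)

Suppose ε > 0. We seek δ > 0 with 0 < |t + 2| < δ ⇒ |t^2 − 4| < ε.
Factor: t^2 − 4 = (t + 2)(t - 2), so |t^2 − 4| = |t + 2|·|t - 2|.
Impose δ ≤ 2 so that |t| < 4; then |t - 2| ≤ 6.
Hence |t^2 − 4| ≤ 6|t + 2|, which is < ε once |t + 2| < ε/6.
Take δ = min(2, ε/6). If 0 < |t + 2| < δ then both bounds hold and |t^2 − 4| ≤ 6|t + 2| < 6·(ε/6) = ε.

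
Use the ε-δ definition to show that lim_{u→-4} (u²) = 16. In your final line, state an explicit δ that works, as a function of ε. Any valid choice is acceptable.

Fix ε > 0. We seek δ > 0 with 0 < |u + 4| < δ ⇒ |u² − 16| < ε.
Factor: u² − 16 = (u + 4)(u - 4), so |u² − 16| = |u + 4|·|u - 4|.
Impose δ ≤ 1 so that |u| < 5; then |u - 4| ≤ 9.
Hence |u² − 16| ≤ 9|u + 4|, which is < ε once |u + 4| < ε/9.
Take δ = min(1, ε/9). If 0 < |u + 4| < δ then both bounds hold and |u² − 16| ≤ 9|u + 4| < 9·(ε/9) = ε.

δ = min(1, ε/9)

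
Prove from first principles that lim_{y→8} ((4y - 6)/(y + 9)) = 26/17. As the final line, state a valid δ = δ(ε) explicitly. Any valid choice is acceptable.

δ = min(17/2, (289/84)ε)

Let ε > 0 be given. We want δ > 0 with 0 < |y − 8| < δ ⇒ |(4y - 6)/(y + 9) − (26/17)| < ε.
Combining over a common denominator, (4y - 6)/(y + 9) − (26/17) = [(4y - 6)·17 − 26·(y + 9)] / [17·(y + 9)] = 42(y − 8) / (17(y + 9)).
So |(4y - 6)/(y + 9) − (26/17)| = 42|y − 8| / (17·|y + 9|).
Require δ ≤ 17/2, so |y + 9| ≥ |17| − |y − 8| > 17 − 17/2 = 17/2.
Hence |(4y - 6)/(y + 9) − (26/17)| < 42|y − 8|/(17·(17/2)) = (84/289)|y − 8|, which is < ε once |y − 8| < (289/84)ε.
Take δ = min(17/2, (289/84)ε). Then 0 < |y − 8| < δ forces both bounds, so |(4y - 6)/(y + 9) − (26/17)| < ε.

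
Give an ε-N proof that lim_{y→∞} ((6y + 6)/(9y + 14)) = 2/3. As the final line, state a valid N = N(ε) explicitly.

N = (10/27)/ε

Let ε > 0 be given. We seek N > 0 such that y > N implies |(6y + 6)/(9y + 14) − (2/3)| < ε.
(6y + 6)/(9y + 14) − (2/3) = (9(6y + 6) − 6(9y + 14)) / (9(9y + 14)) = -30/(9(9y + 14)).
For y > 0 we have 9y + 14 > 9y, so |(6y + 6)/(9y + 14) − (2/3)| = 30/(9(9y + 14)) < 30/(9·9y) = (10/27)/y.
Thus |(6y + 6)/(9y + 14) − (2/3)| < ε whenever y > (10/27)/ε.
Take N = (10/27)/ε. If y > N then |(6y + 6)/(9y + 14) − (2/3)| < (10/27)/y < ε.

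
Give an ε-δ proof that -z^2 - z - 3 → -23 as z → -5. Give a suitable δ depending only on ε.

Let ε > 0. We want δ > 0 such that 0 < |z + 5| < δ implies |(-z^2 - z - 3) + 23| < ε.
(-z^2 - z - 3) + 23 = -z^2 - z + 20 = (z + 5)(-z + 4).
So |(-z^2 - z - 3) + 23| = |z + 5|·|-z + 4|.
Require δ ≤ 1. Then |z + 5| < 1 gives |z| < 6, and by the triangle inequality |-z + 4| ≤ 6 + 4 = 10.
Hence |(-z^2 - z - 3) + 23| ≤ 10|z + 5| < ε provided |z + 5| < ε/10.
Take δ = min(1, ε/10). Then 0 < |z + 5| < δ gives both |z + 5| < 1 and |z + 5| < ε/10, so |(-z^2 - z - 3) + 23| < ε.

δ = min(1, ε/10)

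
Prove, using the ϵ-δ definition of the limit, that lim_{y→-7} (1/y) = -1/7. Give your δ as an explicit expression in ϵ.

Let ϵ > 0 be given. We seek δ > 0 such that 0 < |y + 7| < δ implies |1/y + 1/7| < ϵ.
|1/y + 1/7| = |-7 − y|/(7·|y|) = |y + 7|/(7|y|).
Require δ ≤ 7/2 so that |y| > 7 − 7/2 = 7/2, hence 7|y| > 49/2.
Then |1/y + 1/7| < |y + 7|/(49/2), which is < ϵ when |y + 7| < (49/2)ϵ.
Take δ = min(7/2, (49/2)ϵ). Then 0 < |y + 7| < δ gives both |y + 7| < 7/2 and |y + 7| < (49/2)ϵ, so |1/y + 1/7| < ϵ.

δ = min(7/2, (49/2)ϵ)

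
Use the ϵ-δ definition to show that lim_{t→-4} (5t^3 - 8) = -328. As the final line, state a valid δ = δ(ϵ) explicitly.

Suppose ϵ > 0. We want δ > 0 such that 0 < |t + 4| < δ implies |(5t^3 - 8) + 328| < ϵ.
(5t^3 - 8) + 328 = 5t^3 + 320 = (t + 4)(5t^2 - 20t + 80).
So |(5t^3 - 8) + 328| = |t + 4|·|5t^2 - 20t + 80|.
Require δ ≤ 2. Then |t + 4| < 2 gives |t| < 6, and by the triangle inequality |5t^2 - 20t + 80| ≤ 5·6^2 + 20·6 + 80 = 380.
Hence |(5t^3 - 8) + 328| ≤ 380|t + 4| < ϵ provided |t + 4| < ϵ/380.
Choosing δ = min(2, ϵ/380) ensures both conditions, hence |(5t^3 - 8) + 328| < ϵ.

δ = min(2, ϵ/380)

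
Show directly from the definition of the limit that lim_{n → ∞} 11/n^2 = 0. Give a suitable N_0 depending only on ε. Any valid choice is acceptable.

Let ε > 0. For n ≥ 1, |11/n^2 − 0| = 11/n^2.
11/n^2 < ε ⇔ n^2 > 11/ε ⇔ n > (11/ε)^{1/2}.
Take N_0 = (11/ε)^{1/2}. Then n > N_0 implies 11/n^2 < ε.

N_0 = (11/ε)^{1/2}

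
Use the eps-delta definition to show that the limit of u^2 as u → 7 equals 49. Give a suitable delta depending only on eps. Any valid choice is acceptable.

delta = min(1, eps/15)

Let eps > 0. We seek delta > 0 with 0 < |u − 7| < delta ⇒ |u^2 − 49| < eps.
Factor: u^2 − 49 = (u − 7)(u + 7), so |u^2 − 49| = |u − 7|·|u + 7|.
Impose delta ≤ 1 so that |u| < 8; then |u + 7| ≤ 15.
Hence |u^2 − 49| ≤ 15|u − 7|, which is < eps once |u − 7| < eps/15.
Take delta = min(1, eps/15). If 0 < |u − 7| < delta then both bounds hold and |u^2 − 49| ≤ 15|u − 7| < 15·(eps/15) = eps.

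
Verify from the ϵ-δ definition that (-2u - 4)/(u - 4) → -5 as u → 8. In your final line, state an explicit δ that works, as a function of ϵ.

Suppose ϵ > 0. We want δ > 0 with 0 < |u − 8| < δ ⇒ |(-2u - 4)/(u - 4) + 5| < ϵ.
Combining over a common denominator, (-2u - 4)/(u - 4) + 5 = [(-2u - 4)·4 − (-20)·(u - 4)] / [4·(u - 4)] = 12(u − 8) / (4(u - 4)).
So |(-2u - 4)/(u - 4) + 5| = 12|u − 8| / (4·|u − 4|).
Require δ ≤ 2, so |u − 4| ≥ |4| − |u − 8| > 4 − 2 = 2.
Hence |(-2u - 4)/(u - 4) + 5| < 12|u − 8|/(4·2) = (3/2)|u − 8|, which is < ϵ once |u − 8| < (2/3)ϵ.
Take δ = min(2, (2/3)ϵ). Then 0 < |u − 8| < δ forces both bounds, so |(-2u - 4)/(u - 4) + 5| < ϵ.

δ = min(2, (2/3)ϵ)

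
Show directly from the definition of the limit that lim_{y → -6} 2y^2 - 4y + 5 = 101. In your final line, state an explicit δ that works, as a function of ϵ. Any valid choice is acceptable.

δ = min(1, ϵ/30)

Suppose ϵ > 0. We want δ > 0 such that 0 < |y + 6| < δ implies |(2y^2 - 4y + 5) − 101| < ϵ.
(2y^2 - 4y + 5) − 101 = 2y^2 - 4y - 96 = (y + 6)(2y - 16).
So |(2y^2 - 4y + 5) − 101| = |y + 6|·|2y - 16|.
Require δ ≤ 1. Then |y + 6| < 1 gives |y| < 7, and by the triangle inequality |2y - 16| ≤ 2·7 + 16 = 30.
Hence |(2y^2 - 4y + 5) − 101| ≤ 30|y + 6| < ϵ provided |y + 6| < ϵ/30.
Take δ = min(1, ϵ/30). Then 0 < |y + 6| < δ gives both |y + 6| < 1 and |y + 6| < ϵ/30, so |(2y^2 - 4y + 5) − 101| < ϵ.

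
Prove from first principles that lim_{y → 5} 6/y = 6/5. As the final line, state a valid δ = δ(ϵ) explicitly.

δ = min(5/2, (25/12)ϵ)

Fix ϵ > 0. We seek δ > 0 such that 0 < |y − 5| < δ implies |6/y − (6/5)| < ϵ.
|6/y − (6/5)| = 6·|5 − y|/(5·|y|) = 6|y − 5|/(5|y|).
Restrict δ ≤ 5/2. Then |y − 5| < 5/2 gives |y| > 5/2, so 5|y| > 25/2.
Then |6/y − (6/5)| < 6|y − 5|/(25/2), which is < ϵ when |y − 5| < (25/12)ϵ.
Take δ = min(5/2, (25/12)ϵ). Then 0 < |y − 5| < δ gives both |y − 5| < 5/2 and |y − 5| < (25/12)ϵ, so |6/y − (6/5)| < ϵ.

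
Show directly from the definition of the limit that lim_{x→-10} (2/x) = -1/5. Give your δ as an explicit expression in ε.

δ = min(5, 25ε)

Fix ε > 0. We seek δ > 0 such that 0 < |x + 10| < δ implies |2/x + 1/5| < ε.
|2/x + 1/5| = 2·|-10 − x|/(10·|x|) = 2|x + 10|/(10|x|).
Restrict δ ≤ 5. Then |x + 10| < 5 gives |x| > 5, so 10|x| > 50.
Then |2/x + 1/5| < 2|x + 10|/50, which is < ε when |x + 10| < 25ε.
Take δ = min(5, 25ε). Then 0 < |x + 10| < δ gives both |x + 10| < 5 and |x + 10| < 25ε, so |2/x + 1/5| < ε.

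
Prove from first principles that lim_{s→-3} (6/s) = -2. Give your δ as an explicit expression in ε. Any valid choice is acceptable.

Fix ε > 0. We seek δ > 0 such that 0 < |s + 3| < δ implies |6/s + 2| < ε.
|6/s + 2| = 6·|-3 − s|/(3·|s|) = 6|s + 3|/(3|s|).
Restrict δ ≤ 3/2. Then |s + 3| < 3/2 gives |s| > 3/2, so 3|s| > 9/2.
Then |6/s + 2| < 6|s + 3|/(9/2), which is < ε when |s + 3| < (3/4)ε.
Take δ = min(3/2, (3/4)ε). Then 0 < |s + 3| < δ gives both |s + 3| < 3/2 and |s + 3| < (3/4)ε, so |6/s + 2| < ε.

δ = min(3/2, (3/4)ε)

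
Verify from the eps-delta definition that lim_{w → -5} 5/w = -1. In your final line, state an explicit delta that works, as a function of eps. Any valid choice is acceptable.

delta = min(5/2, (5/2)eps)

Let eps > 0. We seek delta > 0 such that 0 < |w + 5| < delta implies |5/w + 1| < eps.
|5/w + 1| = 5·|-5 − w|/(5·|w|) = 5|w + 5|/(5|w|).
Require delta ≤ 5/2 so that |w| > 5 − 5/2 = 5/2, hence 5|w| > 25/2.
Then |5/w + 1| < 5|w + 5|/(25/2), which is < eps when |w + 5| < (5/2)eps.
Take delta = min(5/2, (5/2)eps). Then 0 < |w + 5| < delta gives both |w + 5| < 5/2 and |w + 5| < (5/2)eps, so |5/w + 1| < eps.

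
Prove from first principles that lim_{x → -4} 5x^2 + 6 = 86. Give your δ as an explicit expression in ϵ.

δ = min(2, ϵ/50)

Let ϵ > 0. We want δ > 0 such that 0 < |x + 4| < δ implies |(5x^2 + 6) − 86| < ϵ.
(5x^2 + 6) − 86 = 5x^2 - 80 = (x + 4)(5x - 20).
So |(5x^2 + 6) − 86| = |x + 4|·|5x - 20|.
Require δ ≤ 2. Then |x + 4| < 2 gives |x| < 6, and by the triangle inequality |5x - 20| ≤ 5·6 + 20 = 50.
Hence |(5x^2 + 6) − 86| ≤ 50|x + 4| < ϵ provided |x + 4| < ϵ/50.
Choosing δ = min(2, ϵ/50) ensures both conditions, hence |(5x^2 + 6) − 86| < ϵ.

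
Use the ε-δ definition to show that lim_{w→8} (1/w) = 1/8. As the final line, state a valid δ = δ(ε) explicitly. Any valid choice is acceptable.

Let ε > 0. We seek δ > 0 such that 0 < |w − 8| < δ implies |1/w − (1/8)| < ε.
|1/w − (1/8)| = |8 − w|/(8·|w|) = |w − 8|/(8|w|).
Require δ ≤ 4 so that |w| > 8 − 4 = 4, hence 8|w| > 32.
Then |1/w − (1/8)| < |w − 8|/32, which is < ε when |w − 8| < 32ε.
Take δ = min(4, 32ε). Then 0 < |w − 8| < δ gives both |w − 8| < 4 and |w − 8| < 32ε, so |1/w − (1/8)| < ε.

δ = min(4, 32ε)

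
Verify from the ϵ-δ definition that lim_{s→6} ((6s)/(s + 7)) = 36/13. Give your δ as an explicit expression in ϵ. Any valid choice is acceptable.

δ = min(13/2, (169/84)ϵ)

Suppose ϵ > 0. We want δ > 0 with 0 < |s − 6| < δ ⇒ |(6s)/(s + 7) − (36/13)| < ϵ.
Combining over a common denominator, (6s)/(s + 7) − (36/13) = [(6s)·13 − 36·(s + 7)] / [13·(s + 7)] = 42(s − 6) / (13(s + 7)).
So |(6s)/(s + 7) − (36/13)| = 42|s − 6| / (13·|s + 7|).
Require δ ≤ 13/2, so |s + 7| ≥ |13| − |s − 6| > 13 − 13/2 = 13/2.
Hence |(6s)/(s + 7) − (36/13)| < 42|s − 6|/(13·(13/2)) = (84/169)|s − 6|, which is < ϵ once |s − 6| < (169/84)ϵ.
Take δ = min(13/2, (169/84)ϵ). Then 0 < |s − 6| < δ forces both bounds, so |(6s)/(s + 7) − (36/13)| < ϵ.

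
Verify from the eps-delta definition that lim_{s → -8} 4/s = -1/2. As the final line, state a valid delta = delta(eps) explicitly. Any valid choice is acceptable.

delta = min(4, 8eps)

Fix eps > 0. We seek delta > 0 such that 0 < |s + 8| < delta implies |4/s + 1/2| < eps.
|4/s + 1/2| = 4·|-8 − s|/(8·|s|) = 4|s + 8|/(8|s|).
Require delta ≤ 4 so that |s| > 8 − 4 = 4, hence 8|s| > 32.
Then |4/s + 1/2| < 4|s + 8|/32, which is < eps when |s + 8| < 8eps.
Take delta = min(4, 8eps). Then 0 < |s + 8| < delta gives both |s + 8| < 4 and |s + 8| < 8eps, so |4/s + 1/2| < eps.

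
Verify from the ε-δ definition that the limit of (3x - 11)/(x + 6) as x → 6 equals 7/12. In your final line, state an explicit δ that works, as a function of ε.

δ = min(6, (72/29)ε)

Suppose ε > 0. We want δ > 0 with 0 < |x − 6| < δ ⇒ |(3x - 11)/(x + 6) − (7/12)| < ε.
Combining over a common denominator, (3x - 11)/(x + 6) − (7/12) = [(3x - 11)·12 − 7·(x + 6)] / [12·(x + 6)] = 29(x − 6) / (12(x + 6)).
So |(3x - 11)/(x + 6) − (7/12)| = 29|x − 6| / (12·|x + 6|).
Restrict δ ≤ 6. Then |x − 6| < 6 gives |x + 6| = |(x − 6) + 12| ≥ 12 − 6 = 6.
Hence |(3x - 11)/(x + 6) − (7/12)| < 29|x − 6|/(12·6) = (29/72)|x − 6|, which is < ε once |x − 6| < (72/29)ε.
Take δ = min(6, (72/29)ε). Then 0 < |x − 6| < δ forces both bounds, so |(3x - 11)/(x + 6) − (7/12)| < ε.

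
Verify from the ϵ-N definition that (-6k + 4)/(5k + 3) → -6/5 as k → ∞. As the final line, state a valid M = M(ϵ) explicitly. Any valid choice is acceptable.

M = (38/25)/ϵ

Fix ϵ > 0. For k ≥ 1, |(-6k + 4)/(5k + 3) + 6/5| = |38|/(5(5k + 3)) = 38/(5(5k + 3)).
Since 5k + 3 ≥ 5k for k ≥ 1, this is ≤ 38/(5·5k) = (38/25)/k.
So |(-6k + 4)/(5k + 3) + 6/5| < ϵ whenever k > (38/25)/ϵ.
Take M = (38/25)/ϵ. If k > M then |(-6k + 4)/(5k + 3) + 6/5| ≤ (38/25)/k < ϵ.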